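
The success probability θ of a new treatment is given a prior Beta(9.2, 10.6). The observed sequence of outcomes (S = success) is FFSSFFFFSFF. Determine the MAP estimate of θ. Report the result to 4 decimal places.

θ̂_MAP = 0.3889

Prior: Beta(9.2, 10.6).
Data: 3 successes in 11 trials (from the sequence). The binomial likelihood contributes θ^3(1−θ)^8, so the posterior is Beta(9.2+3, 10.6+8) = Beta(12.2, 18.6).
For Beta(a, b) with a, b > 1 the mode is (a−1)/(a+b−2) = 11.2/28.8 ≈ 0.3889.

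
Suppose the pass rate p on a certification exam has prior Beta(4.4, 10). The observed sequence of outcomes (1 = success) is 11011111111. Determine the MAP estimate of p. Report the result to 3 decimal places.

Prior: Beta(4.4, 10).
Data: 10 successes in 11 trials (from the sequence). The binomial likelihood contributes p^10(1−p)^1, so the posterior is Beta(4.4+10, 10+1) = Beta(14.4, 11).
For Beta(a, b) with a, b > 1 the mode is (a−1)/(a+b−2) = 13.4/23.4 ≈ 0.573.

p̂_MAP = 0.573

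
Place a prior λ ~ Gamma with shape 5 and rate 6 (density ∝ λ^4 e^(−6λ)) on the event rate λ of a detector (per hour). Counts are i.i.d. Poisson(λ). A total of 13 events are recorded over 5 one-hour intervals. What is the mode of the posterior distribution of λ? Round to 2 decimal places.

Σxᵢ = 13, n = 5.
Posterior ∝ λ^4e^(−6λ) · λ^13e^(−5λ) = λ^17e^(−11λ), i.e. Gamma(shape=18, rate=11).
The mode of a Gamma(a, b) with a ≥ 1 (shape–rate) is (a−1)/b = 17/11 ≈ 1.55.

λ̂_MAP = 1.55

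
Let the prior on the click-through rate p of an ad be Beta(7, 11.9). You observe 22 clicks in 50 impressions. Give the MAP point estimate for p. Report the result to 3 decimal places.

Prior: Beta(7, 11.9).
Data: 22 successes in 50 trials. The binomial likelihood contributes p^22(1−p)^28, so the posterior is Beta(7+22, 11.9+28) = Beta(29, 39.9).
For Beta(a, b) with a, b > 1 the mode is (a−1)/(a+b−2) = 28/66.9 ≈ 0.419.

p̂_MAP = 0.419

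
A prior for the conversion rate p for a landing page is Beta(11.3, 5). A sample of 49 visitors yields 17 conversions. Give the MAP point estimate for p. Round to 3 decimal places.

p̂_MAP = 0.431

Prior: Beta(11.3, 5).
Data: 17 successes in 49 trials. The binomial likelihood contributes p^17(1−p)^32, so the posterior is Beta(11.3+17, 5+32) = Beta(28.3, 37).
For Beta(a, b) with a, b > 1 the mode is (a−1)/(a+b−2) = 27.3/63.3 ≈ 0.431.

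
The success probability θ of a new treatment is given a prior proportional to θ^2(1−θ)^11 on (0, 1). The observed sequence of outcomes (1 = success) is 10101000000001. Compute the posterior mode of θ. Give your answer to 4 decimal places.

The prior density ∝ θ^2(1−θ)^11 is the kernel of Beta(3, 12).
Data: 4 successes in 14 trials (from the sequence). The binomial likelihood contributes θ^4(1−θ)^10, so the posterior is Beta(3+4, 12+10) = Beta(7, 22).
For Beta(a, b) with a, b > 1 the mode is (a−1)/(a+b−2) = 6/27 ≈ 0.2222.

θ̂_MAP = 0.2222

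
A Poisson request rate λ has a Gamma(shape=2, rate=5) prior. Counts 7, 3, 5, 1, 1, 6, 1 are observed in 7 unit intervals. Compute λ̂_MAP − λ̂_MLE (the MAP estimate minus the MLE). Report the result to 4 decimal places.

Σxᵢ = 24. Posterior is Gamma(26, 12); MAP = (26−1)/12 = 25/12 ≈ 2.08333.
MLE = x̄ = 24/7 ≈ 3.42857.
Difference = 25/12 − 24/7 = -113/84 ≈ -1.3452.

MAP − MLE = -1.3452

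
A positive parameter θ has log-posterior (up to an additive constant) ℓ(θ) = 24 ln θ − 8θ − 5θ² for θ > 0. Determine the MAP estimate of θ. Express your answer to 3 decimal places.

θ̂_MAP = 1.200

ℓ'(θ) = 24/θ − 8 − 10θ. Setting this to zero and multiplying by θ: 10θ² + 8θ − 24 = 0.
θ = (−8 + √(8² + 4·10·24)) / (2·10) = (−8 + √1024) / 20 = (−8 + 32)/20 = 6/5.
ℓ''(θ) = −24/θ² − 10 < 0, confirming a maximum.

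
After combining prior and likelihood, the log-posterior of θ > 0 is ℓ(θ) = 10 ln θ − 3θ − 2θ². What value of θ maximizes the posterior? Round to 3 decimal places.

ℓ'(θ) = 10/θ − 3 − 4θ. Setting this to zero and multiplying by θ: 4θ² + 3θ − 10 = 0.
θ = (−3 + √(3² + 4·4·10)) / (2·4) = (−3 + √169) / 8 = (−3 + 13)/8 = 5/4.
ℓ''(θ) = −10/θ² − 4 < 0, confirming a maximum.

θ̂_MAP = 1.250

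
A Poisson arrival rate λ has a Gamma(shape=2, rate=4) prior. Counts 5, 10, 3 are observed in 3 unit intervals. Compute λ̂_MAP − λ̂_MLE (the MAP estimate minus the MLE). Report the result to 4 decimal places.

MAP − MLE = -3.2857

Σxᵢ = 18. Posterior is Gamma(20, 7); MAP = (20−1)/7 = 19/7 ≈ 2.71429.
MLE = x̄ = 18/3 ≈ 6.00000.
Difference = 19/7 − 18/3 = -23/7 ≈ -3.2857.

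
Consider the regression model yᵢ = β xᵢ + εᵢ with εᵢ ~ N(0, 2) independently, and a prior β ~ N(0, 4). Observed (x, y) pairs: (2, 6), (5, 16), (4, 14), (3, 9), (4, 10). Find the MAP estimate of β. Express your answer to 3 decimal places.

β̂_MAP = 3.050

log p(β | y) = −Σ(yᵢ − βxᵢ)²/(2·2) − β²/(2·4) + const.
Setting the derivative to zero: Σxᵢ(yᵢ − βxᵢ)/2 − β/4 = 0, so β = Σxᵢyᵢ / (Σxᵢ² + σ²/τ²).
Σxᵢyᵢ = 2·6 + 5·16 + 4·14 + 3·9 + 4·10 = 215; Σxᵢ² = 70; σ²/τ² = 0.5.
β̂_MAP = 215 / (70 + 0.5) = 215/70.5 ≈ 3.050.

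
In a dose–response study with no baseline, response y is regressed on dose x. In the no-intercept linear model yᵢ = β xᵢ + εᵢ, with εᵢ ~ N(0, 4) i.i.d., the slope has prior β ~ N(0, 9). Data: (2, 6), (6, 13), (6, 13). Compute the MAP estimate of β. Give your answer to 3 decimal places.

β̂_MAP = 2.198

log p(β | y) = −Σ(yᵢ − βxᵢ)²/(2·4) − β²/(2·9) + const.
Setting the derivative to zero: Σxᵢ(yᵢ − βxᵢ)/4 − β/9 = 0, so β = Σxᵢyᵢ / (Σxᵢ² + σ²/τ²).
Σxᵢyᵢ = 2·6 + 6·13 + 6·13 = 168; Σxᵢ² = 76; σ²/τ² = 4/9.
β̂_MAP = 168 / (76 + 4/9) = 168/(688/9) = 189/86 ≈ 2.198.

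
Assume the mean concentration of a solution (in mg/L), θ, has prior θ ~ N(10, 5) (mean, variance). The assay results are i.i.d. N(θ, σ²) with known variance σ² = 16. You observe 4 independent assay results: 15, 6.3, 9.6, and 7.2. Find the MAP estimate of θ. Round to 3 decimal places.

n = 4; x̄ = (15 + 6.3 + 9.6 + 7.2)/4 = 38.1/4 = 9.525.
For a Normal prior and Normal likelihood with known variance, the posterior is Normal; its mode equals its mean, the precision-weighted average.
Prior precision 1/σ₀² = 1/5 = 0.2; data precision n/σ² = 4/16 = 0.25.
θ̂ = (0.2·10 + 0.25·9.525) / (0.2 + 0.25) = 4.38125/0.45 = 701/72 ≈ 9.736.

θ̂_MAP = 9.736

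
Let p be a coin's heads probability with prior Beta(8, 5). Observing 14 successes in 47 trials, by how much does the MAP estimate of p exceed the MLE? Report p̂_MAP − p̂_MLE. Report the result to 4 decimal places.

MAP − MLE = 0.0642

Posterior is Beta(22, 38); MAP = (22−1)/(60−2) = 21/58 ≈ 0.36207.
MLE ignores the prior: p̂_MLE = k/n = 14/47 ≈ 0.29787.
Difference = 21/58 − 14/47 = 175/2726 ≈ 0.0642.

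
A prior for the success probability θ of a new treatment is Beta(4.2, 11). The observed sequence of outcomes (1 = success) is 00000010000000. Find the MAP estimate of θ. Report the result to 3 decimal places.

θ̂_MAP = 0.154

Prior: Beta(4.2, 11).
Data: 1 success in 14 trials (from the sequence). The binomial likelihood contributes θ(1−θ)^13, so the posterior is Beta(4.2+1, 11+13) = Beta(5.2, 24).
For Beta(a, b) with a, b > 1 the mode is (a−1)/(a+b−2) = 4.2/27.2 ≈ 0.154.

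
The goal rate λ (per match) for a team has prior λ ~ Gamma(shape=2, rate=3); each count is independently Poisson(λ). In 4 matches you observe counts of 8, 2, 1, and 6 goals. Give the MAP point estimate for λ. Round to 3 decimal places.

Σxᵢ = 8+2+1+6 = 17, with n = 4.
Posterior ∝ λe^(−3λ) · λ^17e^(−4λ) = λ^18e^(−7λ), i.e. Gamma(shape=19, rate=7).
The mode of a Gamma(a, b) with a ≥ 1 (shape–rate) is (a−1)/b = 18/7 ≈ 2.571.

λ̂_MAP = 2.571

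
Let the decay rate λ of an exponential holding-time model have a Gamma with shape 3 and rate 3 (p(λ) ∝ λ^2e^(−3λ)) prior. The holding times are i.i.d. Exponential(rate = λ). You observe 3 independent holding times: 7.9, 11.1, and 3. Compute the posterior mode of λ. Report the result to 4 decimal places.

The Exponential(rate=λ) likelihood is ∝ λ^n e^(−λΣtᵢ). Here n = 3 and Σtᵢ = 7.9 + 11.1 + 3 = 22.
Posterior ∝ λ^2e^(−3λ) · λ^3e^(−22λ) = λ^5e^(−25λ), i.e. Gamma(6, 25).
Mode = (a−1)/b = 5/25 ≈ 0.2000.

λ̂_MAP = 0.2000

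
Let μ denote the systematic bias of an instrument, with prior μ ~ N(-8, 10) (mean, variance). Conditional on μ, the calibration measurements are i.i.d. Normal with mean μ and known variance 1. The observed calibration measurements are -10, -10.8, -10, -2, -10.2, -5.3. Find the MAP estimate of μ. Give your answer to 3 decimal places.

μ̂_MAP = -8.049

n = 6; x̄ = ((-10) + (-10.8) + (-10) + (-2) + (-10.2) + (-5.3))/6 = -48.3/6 = -8.05.
For a Normal prior and Normal likelihood with known variance, the posterior is Normal; its mode equals its mean, the precision-weighted average.
Prior precision 1/σ₀² = 1/10 = 0.1; data precision n/σ² = 6/1 = 6.
μ̂ = (0.1·(-8) + 6·(-8.05)) / (0.1 + 6) = (-49.1)/6.1 = -491/61 ≈ -8.049.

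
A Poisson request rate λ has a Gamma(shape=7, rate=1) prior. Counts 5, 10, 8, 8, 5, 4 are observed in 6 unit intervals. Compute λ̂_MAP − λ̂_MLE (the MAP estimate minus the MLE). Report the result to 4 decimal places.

MAP − MLE = -0.0952

Σxᵢ = 40. Posterior is Gamma(47, 7); MAP = (47−1)/7 = 46/7 ≈ 6.57143.
MLE = x̄ = 40/6 ≈ 6.66667.
Difference = 46/7 − 40/6 = -2/21 ≈ -0.0952.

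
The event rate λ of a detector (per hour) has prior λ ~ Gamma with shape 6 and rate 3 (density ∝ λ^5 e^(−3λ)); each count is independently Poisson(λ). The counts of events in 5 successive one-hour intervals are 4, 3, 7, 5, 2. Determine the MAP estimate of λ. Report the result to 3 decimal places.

Σxᵢ = 4+3+7+5+2 = 21, with n = 5.
Posterior ∝ λ^5e^(−3λ) · λ^21e^(−5λ) = λ^26e^(−8λ), i.e. Gamma(shape=27, rate=8).
The mode of a Gamma(a, b) with a ≥ 1 (shape–rate) is (a−1)/b = 26/8 ≈ 3.250.

λ̂_MAP = 3.250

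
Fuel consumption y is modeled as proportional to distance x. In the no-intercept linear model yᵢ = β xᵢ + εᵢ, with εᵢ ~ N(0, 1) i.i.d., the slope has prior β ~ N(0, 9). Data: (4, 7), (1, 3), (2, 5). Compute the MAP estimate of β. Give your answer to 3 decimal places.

log p(β | y) = −Σ(yᵢ − βxᵢ)²/(2·1) − β²/(2·9) + const.
Setting the derivative to zero: Σxᵢ(yᵢ − βxᵢ)/1 − β/9 = 0, so β = Σxᵢyᵢ / (Σxᵢ² + σ²/τ²).
Σxᵢyᵢ = 4·7 + 1·3 + 2·5 = 41; Σxᵢ² = 21; σ²/τ² = 1/9.
β̂_MAP = 41 / (21 + 1/9) = 41/(190/9) = 369/190 ≈ 1.942.

β̂_MAP = 1.942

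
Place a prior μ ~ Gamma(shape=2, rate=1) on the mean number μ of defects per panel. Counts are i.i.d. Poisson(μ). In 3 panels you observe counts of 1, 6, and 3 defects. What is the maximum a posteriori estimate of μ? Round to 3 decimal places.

Σxᵢ = 1+6+3 = 10, with n = 3.
Posterior ∝ μe^(−1μ) · μ^10e^(−3μ) = μ^11e^(−4μ), i.e. Gamma(shape=12, rate=4).
The mode of a Gamma(a, b) with a ≥ 1 (shape–rate) is (a−1)/b = 11/4 ≈ 2.750.

μ̂_MAP = 2.750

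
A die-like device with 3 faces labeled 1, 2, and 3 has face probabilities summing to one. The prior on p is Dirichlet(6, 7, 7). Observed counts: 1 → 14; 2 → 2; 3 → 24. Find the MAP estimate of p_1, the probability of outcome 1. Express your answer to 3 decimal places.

MAP estimate: 0.333

The posterior is Dirichlet(αᵢ + nᵢ) = Dirichlet(20, 9, 31).
For a Dirichlet(a₁,…,a_K) with all aᵢ > 1, the mode has j-th component (aⱼ − 1)/(Σaᵢ − K).
Here Σaᵢ = 60 and K = 3, so p_1 = (20 − 1)/(60 − 3) = 19/57 ≈ 0.333.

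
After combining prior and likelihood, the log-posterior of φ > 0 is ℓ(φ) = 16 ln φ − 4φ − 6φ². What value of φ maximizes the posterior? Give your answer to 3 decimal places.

φ̂_MAP = 1.000

ℓ'(φ) = 16/φ − 4 − 12φ. Setting this to zero and multiplying by φ: 12φ² + 4φ − 16 = 0.
φ = (−4 + √(4² + 4·12·16)) / (2·12) = (−4 + √784) / 24 = (−4 + 28)/24 = 1.
ℓ''(φ) = −16/φ² − 12 < 0, confirming a maximum.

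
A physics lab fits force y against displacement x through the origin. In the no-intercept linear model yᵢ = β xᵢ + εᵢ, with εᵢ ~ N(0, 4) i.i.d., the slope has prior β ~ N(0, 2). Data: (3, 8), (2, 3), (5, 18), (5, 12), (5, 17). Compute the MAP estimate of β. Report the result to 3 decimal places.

log p(β | y) = −Σ(yᵢ − βxᵢ)²/(2·4) − β²/(2·2) + const.
Setting the derivative to zero: Σxᵢ(yᵢ − βxᵢ)/4 − β/2 = 0, so β = Σxᵢyᵢ / (Σxᵢ² + σ²/τ²).
Σxᵢyᵢ = 3·8 + 2·3 + 5·18 + 5·12 + 5·17 = 265; Σxᵢ² = 88; σ²/τ² = 2.
β̂_MAP = 265 / (88 + 2) = 265/90 ≈ 2.944.

β̂_MAP = 2.944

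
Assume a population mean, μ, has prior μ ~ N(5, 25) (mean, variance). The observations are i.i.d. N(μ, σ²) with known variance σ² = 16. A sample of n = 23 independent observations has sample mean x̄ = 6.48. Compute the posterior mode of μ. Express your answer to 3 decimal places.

n = 23, x̄ = 6.48.
For a Normal prior and Normal likelihood with known variance, the posterior is Normal; its mode equals its mean, the precision-weighted average.
Prior precision 1/σ₀² = 1/25 = 0.04; data precision n/σ² = 23/16 = 1.4375.
μ̂ = (0.04·5 + 1.4375·6.48) / (0.04 + 1.4375) = 9.515/1.4775 = 3806/591 ≈ 6.440.

μ̂_MAP = 6.440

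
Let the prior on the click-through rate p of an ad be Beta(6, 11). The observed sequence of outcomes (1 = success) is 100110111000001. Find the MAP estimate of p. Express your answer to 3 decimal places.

Prior: Beta(6, 11).
Data: 7 successes in 15 trials (from the sequence). The binomial likelihood contributes p^7(1−p)^8, so the posterior is Beta(6+7, 11+8) = Beta(13, 19).
For Beta(a, b) with a, b > 1 the mode is (a−1)/(a+b−2) = 12/30 ≈ 0.400.

p̂_MAP = 0.400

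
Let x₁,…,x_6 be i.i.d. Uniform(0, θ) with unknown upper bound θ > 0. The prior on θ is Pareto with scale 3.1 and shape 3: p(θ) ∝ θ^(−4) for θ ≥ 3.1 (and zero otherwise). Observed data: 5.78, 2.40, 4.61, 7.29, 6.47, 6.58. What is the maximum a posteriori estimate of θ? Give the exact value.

The Uniform(0, θ) likelihood is θ^(−n) for θ ≥ max(xᵢ), zero otherwise. Here max(xᵢ) = 7.29.
Posterior ∝ θ^(−4) · θ^(−6) = θ^(−10) on θ ≥ max(3.1, 7.29) = 7.29.
This density is strictly decreasing in θ, so the posterior mode lies at the lower boundary of the support.

θ̂_MAP = 7.29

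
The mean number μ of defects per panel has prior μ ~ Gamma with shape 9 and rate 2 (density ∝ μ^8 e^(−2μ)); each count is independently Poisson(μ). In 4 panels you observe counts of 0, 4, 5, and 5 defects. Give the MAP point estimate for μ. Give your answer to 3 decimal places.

μ̂_MAP = 3.667

Σxᵢ = 0+4+5+5 = 14, with n = 4.
Posterior ∝ μ^8e^(−2μ) · μ^14e^(−4μ) = μ^22e^(−6μ), i.e. Gamma(shape=23, rate=6).
The mode of a Gamma(a, b) with a ≥ 1 (shape–rate) is (a−1)/b = 22/6 ≈ 3.667.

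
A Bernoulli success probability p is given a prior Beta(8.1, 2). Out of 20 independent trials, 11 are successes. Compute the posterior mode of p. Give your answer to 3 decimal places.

p̂_MAP = 0.644

Prior: Beta(8.1, 2).
Data: 11 successes in 20 trials. The binomial likelihood contributes p^11(1−p)^9, so the posterior is Beta(8.1+11, 2+9) = Beta(19.1, 11).
For Beta(a, b) with a, b > 1 the mode is (a−1)/(a+b−2) = 18.1/28.1 ≈ 0.644.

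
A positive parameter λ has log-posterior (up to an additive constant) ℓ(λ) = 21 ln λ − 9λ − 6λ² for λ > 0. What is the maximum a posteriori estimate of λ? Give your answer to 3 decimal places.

ℓ'(λ) = 21/λ − 9 − 12λ. Setting this to zero and multiplying by λ: 12λ² + 9λ − 21 = 0.
λ = (−9 + √(9² + 4·12·21)) / (2·12) = (−9 + √1089) / 24 = (−9 + 33)/24 = 1.
ℓ''(λ) = −21/λ² − 12 < 0, confirming a maximum.

λ̂_MAP = 1.000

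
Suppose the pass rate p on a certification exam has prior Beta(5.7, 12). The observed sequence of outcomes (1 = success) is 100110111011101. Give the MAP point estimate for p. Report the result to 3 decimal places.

Prior: Beta(5.7, 12).
Data: 10 successes in 15 trials (from the sequence). The binomial likelihood contributes p^10(1−p)^5, so the posterior is Beta(5.7+10, 12+5) = Beta(15.7, 17).
For Beta(a, b) with a, b > 1 the mode is (a−1)/(a+b−2) = 14.7/30.7 ≈ 0.479.

p̂_MAP = 0.479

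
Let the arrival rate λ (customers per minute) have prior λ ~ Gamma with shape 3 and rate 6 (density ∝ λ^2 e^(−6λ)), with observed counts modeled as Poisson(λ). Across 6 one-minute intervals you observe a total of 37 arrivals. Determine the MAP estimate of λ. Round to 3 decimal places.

λ̂_MAP = 3.250

Σxᵢ = 37, n = 6.
Posterior ∝ λ^2e^(−6λ) · λ^37e^(−6λ) = λ^39e^(−12λ), i.e. Gamma(shape=40, rate=12).
The mode of a Gamma(a, b) with a ≥ 1 (shape–rate) is (a−1)/b = 39/12 ≈ 3.250.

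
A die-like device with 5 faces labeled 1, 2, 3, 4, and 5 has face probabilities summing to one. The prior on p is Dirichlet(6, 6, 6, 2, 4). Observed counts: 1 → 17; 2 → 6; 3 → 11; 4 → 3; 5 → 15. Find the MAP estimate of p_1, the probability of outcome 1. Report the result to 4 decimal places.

MAP estimate: 0.3099

The posterior is Dirichlet(αᵢ + nᵢ) = Dirichlet(23, 12, 17, 5, 19).
For a Dirichlet(a₁,…,a_K) with all aᵢ > 1, the mode has j-th component (aⱼ − 1)/(Σaᵢ − K).
Here Σaᵢ = 76 and K = 5, so p_1 = (23 − 1)/(76 − 5) = 22/71 ≈ 0.3099.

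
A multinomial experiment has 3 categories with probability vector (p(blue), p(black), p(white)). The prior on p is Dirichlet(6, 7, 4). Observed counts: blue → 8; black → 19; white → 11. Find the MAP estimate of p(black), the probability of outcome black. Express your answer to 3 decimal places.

The posterior is Dirichlet(αᵢ + nᵢ) = Dirichlet(14, 26, 15).
For a Dirichlet(a₁,…,a_K) with all aᵢ > 1, the mode has j-th component (aⱼ − 1)/(Σaᵢ − K).
Here Σaᵢ = 55 and K = 3, so p(black) = (26 − 1)/(55 − 3) = 25/52 ≈ 0.481.

MAP estimate of p(black) = 0.481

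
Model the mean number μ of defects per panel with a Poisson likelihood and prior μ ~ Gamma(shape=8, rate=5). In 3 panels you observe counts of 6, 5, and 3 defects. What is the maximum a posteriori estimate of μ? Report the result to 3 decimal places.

Σxᵢ = 6+5+3 = 14, with n = 3.
Posterior ∝ μ^7e^(−5μ) · μ^14e^(−3μ) = μ^21e^(−8μ), i.e. Gamma(shape=22, rate=8).
The mode of a Gamma(a, b) with a ≥ 1 (shape–rate) is (a−1)/b = 21/8 ≈ 2.625.

μ̂_MAP = 2.625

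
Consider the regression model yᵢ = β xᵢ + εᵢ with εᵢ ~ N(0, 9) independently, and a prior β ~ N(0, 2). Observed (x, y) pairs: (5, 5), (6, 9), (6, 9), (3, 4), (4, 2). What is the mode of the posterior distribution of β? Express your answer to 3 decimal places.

log p(β | y) = −Σ(yᵢ − βxᵢ)²/(2·9) − β²/(2·2) + const.
Setting the derivative to zero: Σxᵢ(yᵢ − βxᵢ)/9 − β/2 = 0, so β = Σxᵢyᵢ / (Σxᵢ² + σ²/τ²).
Σxᵢyᵢ = 5·5 + 6·9 + 6·9 + 3·4 + 4·2 = 153; Σxᵢ² = 122; σ²/τ² = 4.5.
β̂_MAP = 153 / (122 + 4.5) = 153/126.5 ≈ 1.209.

β̂_MAP = 1.209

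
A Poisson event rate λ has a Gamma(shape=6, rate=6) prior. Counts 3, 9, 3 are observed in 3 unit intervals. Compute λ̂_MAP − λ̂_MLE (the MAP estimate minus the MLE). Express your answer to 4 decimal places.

MAP − MLE = -2.7778

Σxᵢ = 15. Posterior is Gamma(21, 9); MAP = (21−1)/9 = 20/9 ≈ 2.22222.
MLE = x̄ = 15/3 ≈ 5.00000.
Difference = 20/9 − 15/3 = -25/9 ≈ -2.7778.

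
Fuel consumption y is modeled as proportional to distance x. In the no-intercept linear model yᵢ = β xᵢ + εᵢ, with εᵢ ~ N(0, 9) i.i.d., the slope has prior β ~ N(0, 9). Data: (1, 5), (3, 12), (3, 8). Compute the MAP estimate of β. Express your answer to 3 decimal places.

log p(β | y) = −Σ(yᵢ − βxᵢ)²/(2·9) − β²/(2·9) + const.
Setting the derivative to zero: Σxᵢ(yᵢ − βxᵢ)/9 − β/9 = 0, so β = Σxᵢyᵢ / (Σxᵢ² + σ²/τ²).
Σxᵢyᵢ = 1·5 + 3·12 + 3·8 = 65; Σxᵢ² = 19; σ²/τ² = 1.
β̂_MAP = 65 / (19 + 1) = 65/20 ≈ 3.250.

β̂_MAP = 3.250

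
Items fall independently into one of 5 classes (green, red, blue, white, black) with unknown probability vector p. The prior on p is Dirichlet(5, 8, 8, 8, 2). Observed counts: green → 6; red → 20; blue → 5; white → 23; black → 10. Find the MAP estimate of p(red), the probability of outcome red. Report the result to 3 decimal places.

The posterior is Dirichlet(αᵢ + nᵢ) = Dirichlet(11, 28, 13, 31, 12).
For a Dirichlet(a₁,…,a_K) with all aᵢ > 1, the mode has j-th component (aⱼ − 1)/(Σaᵢ − K).
Here Σaᵢ = 95 and K = 5, so p(red) = (28 − 1)/(95 − 5) = 27/90 ≈ 0.300.

MAP estimate of p(red) = 0.300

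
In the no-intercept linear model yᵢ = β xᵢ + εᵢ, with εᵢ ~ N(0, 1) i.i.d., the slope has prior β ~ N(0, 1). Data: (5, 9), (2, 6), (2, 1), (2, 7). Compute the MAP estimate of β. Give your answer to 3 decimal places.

log p(β | y) = −Σ(yᵢ − βxᵢ)²/(2·1) − β²/(2·1) + const.
Setting the derivative to zero: Σxᵢ(yᵢ − βxᵢ)/1 − β/1 = 0, so β = Σxᵢyᵢ / (Σxᵢ² + σ²/τ²).
Σxᵢyᵢ = 5·9 + 2·6 + 2·1 + 2·7 = 73; Σxᵢ² = 37; σ²/τ² = 1.
β̂_MAP = 73 / (37 + 1) = 73/38 ≈ 1.921.

β̂_MAP = 1.921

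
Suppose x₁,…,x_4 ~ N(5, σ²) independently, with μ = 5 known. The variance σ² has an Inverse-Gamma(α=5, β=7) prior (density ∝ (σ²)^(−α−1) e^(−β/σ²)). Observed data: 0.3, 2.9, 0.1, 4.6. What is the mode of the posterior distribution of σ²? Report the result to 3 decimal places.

Sum of squared deviations about the known mean: SS = (0.3−5)² + (2.9−5)² + (0.1−5)² + (4.6−5)² = 50.67.
The Normal likelihood contributes (σ²)^(−n/2) exp(−SS/(2σ²)), so the posterior is Inverse-Gamma(α + n/2, β + SS/2) = Inverse-Gamma(7, 32.335).
The mode of Inverse-Gamma(a, b) is b/(a+1) = 32.335/8 ≈ 4.042.

σ̂²_MAP = 4.042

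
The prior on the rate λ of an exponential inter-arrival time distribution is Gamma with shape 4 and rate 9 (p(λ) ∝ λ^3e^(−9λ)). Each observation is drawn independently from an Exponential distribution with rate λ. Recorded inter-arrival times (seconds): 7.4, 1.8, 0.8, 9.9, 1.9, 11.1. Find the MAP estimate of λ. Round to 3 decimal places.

The Exponential(rate=λ) likelihood is ∝ λ^n e^(−λΣtᵢ). Here n = 6 and Σtᵢ = 7.4 + 1.8 + 0.8 + 9.9 + 1.9 + 11.1 = 32.9.
Posterior ∝ λ^3e^(−9λ) · λ^6e^(−32.9λ) = λ^9e^(−41.9λ), i.e. Gamma(10, 41.9).
Mode = (a−1)/b = 9/41.9 ≈ 0.215.

λ̂_MAP = 0.215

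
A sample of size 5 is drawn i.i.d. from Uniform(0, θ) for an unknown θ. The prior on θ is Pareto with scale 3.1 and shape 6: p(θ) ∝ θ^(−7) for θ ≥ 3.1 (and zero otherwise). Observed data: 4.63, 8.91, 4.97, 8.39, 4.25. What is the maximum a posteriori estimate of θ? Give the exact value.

θ̂_MAP = 8.91

The Uniform(0, θ) likelihood is θ^(−n) for θ ≥ max(xᵢ), zero otherwise. Here max(xᵢ) = 8.91.
Posterior ∝ θ^(−7) · θ^(−5) = θ^(−12) on θ ≥ max(3.1, 8.91) = 8.91.
This density is strictly decreasing in θ, so the posterior mode lies at the lower boundary of the support.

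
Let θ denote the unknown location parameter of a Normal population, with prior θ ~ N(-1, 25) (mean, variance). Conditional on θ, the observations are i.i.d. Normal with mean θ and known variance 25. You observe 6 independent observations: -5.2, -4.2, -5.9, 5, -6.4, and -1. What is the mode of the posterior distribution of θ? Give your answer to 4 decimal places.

n = 6; x̄ = ((-5.2) + (-4.2) + (-5.9) + 5 + (-6.4) + (-1))/6 = -17.7/6 = -2.95.
For a Normal prior and Normal likelihood with known variance, the posterior is Normal; its mode equals its mean, the precision-weighted average.
Prior precision 1/σ₀² = 1/25 = 0.04; data precision n/σ² = 6/25 = 0.24.
θ̂ = (0.04·(-1) + 0.24·(-2.95)) / (0.04 + 0.24) = (-0.748)/0.28 = -187/70 ≈ -2.6714.

θ̂_MAP = -2.6714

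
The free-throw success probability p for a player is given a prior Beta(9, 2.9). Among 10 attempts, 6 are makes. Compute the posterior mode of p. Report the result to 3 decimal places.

p̂_MAP = 0.704

Prior: Beta(9, 2.9).
Data: 6 successes in 10 trials. The binomial likelihood contributes p^6(1−p)^4, so the posterior is Beta(9+6, 2.9+4) = Beta(15, 6.9).
For Beta(a, b) with a, b > 1 the mode is (a−1)/(a+b−2) = 14/19.9 ≈ 0.704.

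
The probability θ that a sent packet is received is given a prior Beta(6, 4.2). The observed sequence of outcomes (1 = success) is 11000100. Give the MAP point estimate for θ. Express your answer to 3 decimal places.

Prior: Beta(6, 4.2).
Data: 3 successes in 8 trials (from the sequence). The binomial likelihood contributes θ^3(1−θ)^5, so the posterior is Beta(6+3, 4.2+5) = Beta(9, 9.2).
For Beta(a, b) with a, b > 1 the mode is (a−1)/(a+b−2) = 8/16.2 ≈ 0.494.

θ̂_MAP = 0.494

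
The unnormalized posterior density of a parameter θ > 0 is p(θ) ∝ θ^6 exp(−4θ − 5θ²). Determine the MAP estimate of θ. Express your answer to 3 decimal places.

θ̂_MAP = 0.600

ℓ'(θ) = 6/θ − 4 − 10θ. Setting this to zero and multiplying by θ: 10θ² + 4θ − 6 = 0.
θ = (−4 + √(4² + 4·10·6)) / (2·10) = (−4 + √256) / 20 = (−4 + 16)/20 = 3/5.
ℓ''(θ) = −6/θ² − 10 < 0, confirming a maximum.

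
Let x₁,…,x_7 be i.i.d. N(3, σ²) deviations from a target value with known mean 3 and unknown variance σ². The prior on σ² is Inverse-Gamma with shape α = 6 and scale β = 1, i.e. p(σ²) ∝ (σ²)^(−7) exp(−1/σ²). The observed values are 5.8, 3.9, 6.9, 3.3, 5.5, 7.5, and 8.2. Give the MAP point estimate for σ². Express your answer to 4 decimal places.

σ̂²_MAP = 3.7852

Sum of squared deviations about the known mean: SS = (5.8−3)² + (3.9−3)² + (6.9−3)² + (3.3−3)² + (5.5−3)² + (7.5−3)² + (8.2−3)² = 77.49.
The Normal likelihood contributes (σ²)^(−n/2) exp(−SS/(2σ²)), so the posterior is Inverse-Gamma(α + n/2, β + SS/2) = Inverse-Gamma(9.5, 39.745).
The mode of Inverse-Gamma(a, b) is b/(a+1) = 39.745/10.5 ≈ 3.7852.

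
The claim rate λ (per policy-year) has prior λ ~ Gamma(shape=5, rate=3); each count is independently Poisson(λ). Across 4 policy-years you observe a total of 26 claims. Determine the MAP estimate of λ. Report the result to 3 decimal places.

λ̂_MAP = 4.286

Σxᵢ = 26, n = 4.
Posterior ∝ λ^4e^(−3λ) · λ^26e^(−4λ) = λ^30e^(−7λ), i.e. Gamma(shape=31, rate=7).
The mode of a Gamma(a, b) with a ≥ 1 (shape–rate) is (a−1)/b = 30/7 ≈ 4.286.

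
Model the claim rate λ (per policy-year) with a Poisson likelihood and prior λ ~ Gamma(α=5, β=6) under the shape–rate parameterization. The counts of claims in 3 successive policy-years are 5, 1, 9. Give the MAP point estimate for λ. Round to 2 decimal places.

Σxᵢ = 5+1+9 = 15, with n = 3.
Posterior ∝ λ^4e^(−6λ) · λ^15e^(−3λ) = λ^19e^(−9λ), i.e. Gamma(shape=20, rate=9).
The mode of a Gamma(a, b) with a ≥ 1 (shape–rate) is (a−1)/b = 19/9 ≈ 2.11.

λ̂_MAP = 2.11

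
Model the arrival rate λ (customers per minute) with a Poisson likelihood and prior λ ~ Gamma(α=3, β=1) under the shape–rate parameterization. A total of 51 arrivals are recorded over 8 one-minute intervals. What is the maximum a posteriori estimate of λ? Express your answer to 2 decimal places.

λ̂_MAP = 5.89

Σxᵢ = 51, n = 8.
Posterior ∝ λ^2e^(−1λ) · λ^51e^(−8λ) = λ^53e^(−9λ), i.e. Gamma(shape=54, rate=9).
The mode of a Gamma(a, b) with a ≥ 1 (shape–rate) is (a−1)/b = 53/9 ≈ 5.89.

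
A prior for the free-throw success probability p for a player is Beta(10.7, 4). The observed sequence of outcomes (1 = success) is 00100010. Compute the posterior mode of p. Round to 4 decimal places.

p̂_MAP = 0.5652

Prior: Beta(10.7, 4).
Data: 2 successes in 8 trials (from the sequence). The binomial likelihood contributes p^2(1−p)^6, so the posterior is Beta(10.7+2, 4+6) = Beta(12.7, 10).
For Beta(a, b) with a, b > 1 the mode is (a−1)/(a+b−2) = 11.7/20.7 ≈ 0.5652.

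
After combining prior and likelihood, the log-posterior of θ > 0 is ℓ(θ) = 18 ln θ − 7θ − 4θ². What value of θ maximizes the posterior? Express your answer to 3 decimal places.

ℓ'(θ) = 18/θ − 7 − 8θ. Setting this to zero and multiplying by θ: 8θ² + 7θ − 18 = 0.
θ = (−7 + √(7² + 4·8·18)) / (2·8) = (−7 + √625) / 16 = (−7 + 25)/16 = 9/8.
ℓ''(θ) = −18/θ² − 8 < 0, confirming a maximum.

θ̂_MAP = 1.125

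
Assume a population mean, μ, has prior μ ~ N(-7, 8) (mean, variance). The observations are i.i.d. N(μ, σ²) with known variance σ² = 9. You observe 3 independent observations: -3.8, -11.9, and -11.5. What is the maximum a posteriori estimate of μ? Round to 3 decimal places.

n = 3; x̄ = ((-3.8) + (-11.9) + (-11.5))/3 = -27.2/3 = -136/15 ≈ -9.0667.
For a Normal prior and Normal likelihood with known variance, the posterior is Normal; its mode equals its mean, the precision-weighted average.
Prior precision 1/σ₀² = 1/8 = 0.125; data precision n/σ² = 3/9 = 1/3.
μ̂ = (0.125·(-7) + (1/3)·(-136/15)) / (0.125 + 1/3) = (-1403/360)/(11/24) = -1403/165 ≈ -8.503.

μ̂_MAP = -8.503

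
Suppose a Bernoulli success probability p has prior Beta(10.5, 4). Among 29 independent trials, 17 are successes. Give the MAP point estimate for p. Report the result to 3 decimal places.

Prior: Beta(10.5, 4).
Data: 17 successes in 29 trials. The binomial likelihood contributes p^17(1−p)^12, so the posterior is Beta(10.5+17, 4+12) = Beta(27.5, 16).
For Beta(a, b) with a, b > 1 the mode is (a−1)/(a+b−2) = 26.5/41.5 ≈ 0.639.

p̂_MAP = 0.639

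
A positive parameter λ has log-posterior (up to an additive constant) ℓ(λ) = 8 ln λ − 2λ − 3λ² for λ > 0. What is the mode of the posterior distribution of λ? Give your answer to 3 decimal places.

ℓ'(λ) = 8/λ − 2 − 6λ. Setting this to zero and multiplying by λ: 6λ² + 2λ − 8 = 0.
λ = (−2 + √(2² + 4·6·8)) / (2·6) = (−2 + √196) / 12 = (−2 + 14)/12 = 1.
ℓ''(λ) = −8/λ² − 6 < 0, confirming a maximum.

λ̂_MAP = 1.000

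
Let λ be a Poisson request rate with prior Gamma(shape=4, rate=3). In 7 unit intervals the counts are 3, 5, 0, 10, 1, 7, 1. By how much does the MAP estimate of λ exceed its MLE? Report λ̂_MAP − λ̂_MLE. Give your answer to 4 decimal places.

MAP − MLE = -0.8571

Σxᵢ = 27. Posterior is Gamma(31, 10); MAP = (31−1)/10 = 30/10 ≈ 3.00000.
MLE = x̄ = 27/7 ≈ 3.85714.
Difference = 30/10 − 27/7 = -6/7 ≈ -0.8571.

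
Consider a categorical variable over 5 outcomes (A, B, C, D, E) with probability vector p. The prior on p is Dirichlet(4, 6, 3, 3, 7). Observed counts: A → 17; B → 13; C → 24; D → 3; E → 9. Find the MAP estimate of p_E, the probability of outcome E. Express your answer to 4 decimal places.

The posterior is Dirichlet(αᵢ + nᵢ) = Dirichlet(21, 19, 27, 6, 16).
For a Dirichlet(a₁,…,a_K) with all aᵢ > 1, the mode has j-th component (aⱼ − 1)/(Σaᵢ − K).
Here Σaᵢ = 89 and K = 5, so p_E = (16 − 1)/(89 − 5) = 15/84 ≈ 0.1786.

MAP estimate of p_E = 0.1786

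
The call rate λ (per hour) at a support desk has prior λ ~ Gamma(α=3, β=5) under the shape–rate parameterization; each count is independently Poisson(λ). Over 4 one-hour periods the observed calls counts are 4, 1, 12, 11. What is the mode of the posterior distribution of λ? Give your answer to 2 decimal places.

Σxᵢ = 4+1+12+11 = 28, with n = 4.
Posterior ∝ λ^2e^(−5λ) · λ^28e^(−4λ) = λ^30e^(−9λ), i.e. Gamma(shape=31, rate=9).
The mode of a Gamma(a, b) with a ≥ 1 (shape–rate) is (a−1)/b = 30/9 ≈ 3.33.

λ̂_MAP = 3.33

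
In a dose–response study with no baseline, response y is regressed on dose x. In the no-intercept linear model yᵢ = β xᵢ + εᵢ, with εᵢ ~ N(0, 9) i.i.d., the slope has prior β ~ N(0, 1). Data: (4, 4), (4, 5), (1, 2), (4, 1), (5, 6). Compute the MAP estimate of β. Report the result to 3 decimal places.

β̂_MAP = 0.867

log p(β | y) = −Σ(yᵢ − βxᵢ)²/(2·9) − β²/(2·1) + const.
Setting the derivative to zero: Σxᵢ(yᵢ − βxᵢ)/9 − β/1 = 0, so β = Σxᵢyᵢ / (Σxᵢ² + σ²/τ²).
Σxᵢyᵢ = 4·4 + 4·5 + 1·2 + 4·1 + 5·6 = 72; Σxᵢ² = 74; σ²/τ² = 9.
β̂_MAP = 72 / (74 + 9) = 72/83 ≈ 0.867.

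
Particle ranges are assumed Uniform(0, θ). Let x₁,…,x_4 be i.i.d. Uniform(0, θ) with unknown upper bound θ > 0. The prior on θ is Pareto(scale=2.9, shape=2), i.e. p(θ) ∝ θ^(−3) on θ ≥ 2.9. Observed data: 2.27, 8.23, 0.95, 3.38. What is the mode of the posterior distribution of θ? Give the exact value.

The Uniform(0, θ) likelihood is θ^(−n) for θ ≥ max(xᵢ), zero otherwise. Here max(xᵢ) = 8.23.
Posterior ∝ θ^(−3) · θ^(−4) = θ^(−7) on θ ≥ max(2.9, 8.23) = 8.23.
This density is strictly decreasing in θ, so the posterior mode lies at the lower boundary of the support.

θ̂_MAP = 8.23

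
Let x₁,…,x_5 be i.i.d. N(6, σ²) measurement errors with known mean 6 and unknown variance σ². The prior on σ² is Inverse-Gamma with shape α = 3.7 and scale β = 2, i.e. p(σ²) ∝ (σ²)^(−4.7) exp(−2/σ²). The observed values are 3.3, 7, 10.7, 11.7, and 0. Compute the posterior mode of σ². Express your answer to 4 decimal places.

σ̂²_MAP = 7.1438

Sum of squared deviations about the known mean: SS = (3.3−6)² + (7−6)² + (10.7−6)² + (11.7−6)² + (0−6)² = 98.87.
The Normal likelihood contributes (σ²)^(−n/2) exp(−SS/(2σ²)), so the posterior is Inverse-Gamma(α + n/2, β + SS/2) = Inverse-Gamma(6.2, 51.435).
The mode of Inverse-Gamma(a, b) is b/(a+1) = 51.435/7.2 ≈ 7.1438.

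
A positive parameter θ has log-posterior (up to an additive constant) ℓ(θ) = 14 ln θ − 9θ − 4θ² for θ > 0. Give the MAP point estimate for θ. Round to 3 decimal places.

ℓ'(θ) = 14/θ − 9 − 8θ. Setting this to zero and multiplying by θ: 8θ² + 9θ − 14 = 0.
θ = (−9 + √(9² + 4·8·14)) / (2·8) = (−9 + √529) / 16 = (−9 + 23)/16 = 7/8.
ℓ''(θ) = −14/θ² − 8 < 0, confirming a maximum.

θ̂_MAP = 0.875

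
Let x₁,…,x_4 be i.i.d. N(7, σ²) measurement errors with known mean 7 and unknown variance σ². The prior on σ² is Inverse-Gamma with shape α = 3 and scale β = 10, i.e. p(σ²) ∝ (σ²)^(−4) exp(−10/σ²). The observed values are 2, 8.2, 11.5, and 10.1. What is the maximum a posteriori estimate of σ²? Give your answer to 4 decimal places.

σ̂²_MAP = 6.3583

Sum of squared deviations about the known mean: SS = (2−7)² + (8.2−7)² + (11.5−7)² + (10.1−7)² = 56.3.
The Normal likelihood contributes (σ²)^(−n/2) exp(−SS/(2σ²)), so the posterior is Inverse-Gamma(α + n/2, β + SS/2) = Inverse-Gamma(5, 38.15).
The mode of Inverse-Gamma(a, b) is b/(a+1) = 38.15/6 ≈ 6.3583.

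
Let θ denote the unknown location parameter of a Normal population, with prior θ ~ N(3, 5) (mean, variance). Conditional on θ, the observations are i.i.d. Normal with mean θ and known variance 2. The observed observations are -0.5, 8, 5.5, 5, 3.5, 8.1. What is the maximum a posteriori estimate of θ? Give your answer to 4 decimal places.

θ̂_MAP = 4.8125

n = 6; x̄ = ((-0.5) + 8 + 5.5 + 5 + 3.5 + 8.1)/6 = 29.6/6 = 74/15 ≈ 4.9333.
For a Normal prior and Normal likelihood with known variance, the posterior is Normal; its mode equals its mean, the precision-weighted average.
Prior precision 1/σ₀² = 1/5 = 0.2; data precision n/σ² = 6/2 = 3.
θ̂ = (0.2·3 + 3·(74/15)) / (0.2 + 3) = 15.4/3.2 = 4.8125.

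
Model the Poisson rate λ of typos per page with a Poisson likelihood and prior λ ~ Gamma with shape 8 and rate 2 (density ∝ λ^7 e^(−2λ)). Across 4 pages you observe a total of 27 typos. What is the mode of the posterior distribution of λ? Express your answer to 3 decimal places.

Σxᵢ = 27, n = 4.
Posterior ∝ λ^7e^(−2λ) · λ^27e^(−4λ) = λ^34e^(−6λ), i.e. Gamma(shape=35, rate=6).
The mode of a Gamma(a, b) with a ≥ 1 (shape–rate) is (a−1)/b = 34/6 ≈ 5.667.

λ̂_MAP = 5.667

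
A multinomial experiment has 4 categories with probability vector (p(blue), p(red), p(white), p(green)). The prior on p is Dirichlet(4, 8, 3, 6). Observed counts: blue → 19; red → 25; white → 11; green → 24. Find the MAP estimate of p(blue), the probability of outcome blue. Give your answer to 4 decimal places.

MAP estimate of p(blue) = 0.2292

The posterior is Dirichlet(αᵢ + nᵢ) = Dirichlet(23, 33, 14, 30).
For a Dirichlet(a₁,…,a_K) with all aᵢ > 1, the mode has j-th component (aⱼ − 1)/(Σaᵢ − K).
Here Σaᵢ = 100 and K = 4, so p(blue) = (23 − 1)/(100 − 4) = 22/96 ≈ 0.2292.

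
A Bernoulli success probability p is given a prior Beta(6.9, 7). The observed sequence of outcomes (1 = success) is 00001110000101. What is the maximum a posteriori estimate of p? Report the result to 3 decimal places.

p̂_MAP = 0.421

Prior: Beta(6.9, 7).
Data: 5 successes in 14 trials (from the sequence). The binomial likelihood contributes p^5(1−p)^9, so the posterior is Beta(6.9+5, 7+9) = Beta(11.9, 16).
For Beta(a, b) with a, b > 1 the mode is (a−1)/(a+b−2) = 10.9/25.9 ≈ 0.421.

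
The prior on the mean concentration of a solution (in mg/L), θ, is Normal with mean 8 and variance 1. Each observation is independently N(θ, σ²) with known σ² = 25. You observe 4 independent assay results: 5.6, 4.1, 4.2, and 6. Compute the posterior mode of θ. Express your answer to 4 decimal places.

θ̂_MAP = 7.5828

n = 4; x̄ = (5.6 + 4.1 + 4.2 + 6)/4 = 19.9/4 = 4.975.
For a Normal prior and Normal likelihood with known variance, the posterior is Normal; its mode equals its mean, the precision-weighted average.
Prior precision 1/σ₀² = 1/1 = 1; data precision n/σ² = 4/25 = 0.16.
θ̂ = (1·8 + 0.16·4.975) / (1 + 0.16) = 8.796/1.16 = 2199/290 ≈ 7.5828.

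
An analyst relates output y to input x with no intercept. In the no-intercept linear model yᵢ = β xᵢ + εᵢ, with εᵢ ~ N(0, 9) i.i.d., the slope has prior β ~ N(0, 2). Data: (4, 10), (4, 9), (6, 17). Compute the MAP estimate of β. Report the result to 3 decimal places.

log p(β | y) = −Σ(yᵢ − βxᵢ)²/(2·9) − β²/(2·2) + const.
Setting the derivative to zero: Σxᵢ(yᵢ − βxᵢ)/9 − β/2 = 0, so β = Σxᵢyᵢ / (Σxᵢ² + σ²/τ²).
Σxᵢyᵢ = 4·10 + 4·9 + 6·17 = 178; Σxᵢ² = 68; σ²/τ² = 4.5.
β̂_MAP = 178 / (68 + 4.5) = 178/72.5 ≈ 2.455.

β̂_MAP = 2.455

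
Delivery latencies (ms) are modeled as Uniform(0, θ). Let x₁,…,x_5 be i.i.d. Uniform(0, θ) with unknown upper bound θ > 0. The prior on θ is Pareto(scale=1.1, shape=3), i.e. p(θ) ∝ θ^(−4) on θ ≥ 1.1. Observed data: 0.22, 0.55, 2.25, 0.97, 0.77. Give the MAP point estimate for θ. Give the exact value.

The Uniform(0, θ) likelihood is θ^(−n) for θ ≥ max(xᵢ), zero otherwise. Here max(xᵢ) = 2.25.
Posterior ∝ θ^(−4) · θ^(−5) = θ^(−9) on θ ≥ max(1.1, 2.25) = 2.25.
This density is strictly decreasing in θ, so the posterior mode lies at the lower boundary of the support.

θ̂_MAP = 2.25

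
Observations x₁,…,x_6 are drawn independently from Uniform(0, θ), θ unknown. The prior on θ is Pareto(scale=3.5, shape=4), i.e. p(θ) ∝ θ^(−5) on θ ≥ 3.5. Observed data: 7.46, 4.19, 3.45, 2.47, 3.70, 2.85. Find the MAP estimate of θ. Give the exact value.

θ̂_MAP = 7.46

The Uniform(0, θ) likelihood is θ^(−n) for θ ≥ max(xᵢ), zero otherwise. Here max(xᵢ) = 7.46.
Posterior ∝ θ^(−5) · θ^(−6) = θ^(−11) on θ ≥ max(3.5, 7.46) = 7.46.
This density is strictly decreasing in θ, so the posterior mode lies at the lower boundary of the support.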